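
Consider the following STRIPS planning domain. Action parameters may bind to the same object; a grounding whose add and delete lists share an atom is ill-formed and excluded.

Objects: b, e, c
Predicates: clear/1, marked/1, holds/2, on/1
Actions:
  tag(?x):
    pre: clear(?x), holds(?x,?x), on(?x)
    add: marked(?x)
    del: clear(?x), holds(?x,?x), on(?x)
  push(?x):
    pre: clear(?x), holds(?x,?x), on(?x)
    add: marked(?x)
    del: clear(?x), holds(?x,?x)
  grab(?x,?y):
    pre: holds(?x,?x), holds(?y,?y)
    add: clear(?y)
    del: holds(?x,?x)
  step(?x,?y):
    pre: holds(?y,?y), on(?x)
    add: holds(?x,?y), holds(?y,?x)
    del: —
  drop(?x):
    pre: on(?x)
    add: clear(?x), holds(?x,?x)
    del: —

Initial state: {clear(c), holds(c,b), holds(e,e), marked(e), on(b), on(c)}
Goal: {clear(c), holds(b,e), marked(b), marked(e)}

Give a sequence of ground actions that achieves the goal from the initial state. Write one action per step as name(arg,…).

step(b,e); drop(b); tag(b)

1. step(b,e)  →  {clear(c), holds(b,e), holds(c,b), holds(e,b), holds(e,e), marked(e), on(b), on(c)}
2. drop(b)  →  {clear(b), clear(c), holds(b,b), holds(b,e), holds(c,b), holds(e,b), holds(e,e), marked(e), on(b), on(c)}
3. tag(b)  →  {clear(c), holds(b,e), holds(c,b), holds(e,b), holds(e,e), marked(b), marked(e), on(c)}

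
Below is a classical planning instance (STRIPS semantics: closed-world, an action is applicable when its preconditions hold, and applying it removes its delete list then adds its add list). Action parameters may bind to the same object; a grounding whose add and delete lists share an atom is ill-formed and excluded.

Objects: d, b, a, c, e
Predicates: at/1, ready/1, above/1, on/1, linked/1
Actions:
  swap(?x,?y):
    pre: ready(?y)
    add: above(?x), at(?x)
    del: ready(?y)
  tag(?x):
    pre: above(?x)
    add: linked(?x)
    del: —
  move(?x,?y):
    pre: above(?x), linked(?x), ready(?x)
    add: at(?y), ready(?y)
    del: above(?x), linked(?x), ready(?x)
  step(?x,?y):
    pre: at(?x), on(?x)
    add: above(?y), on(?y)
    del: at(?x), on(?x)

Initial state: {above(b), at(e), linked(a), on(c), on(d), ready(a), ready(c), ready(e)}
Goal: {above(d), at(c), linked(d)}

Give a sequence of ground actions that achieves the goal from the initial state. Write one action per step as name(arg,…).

1. swap(d,a)  →  {above(b), above(d), at(d), at(e), linked(a), on(c), on(d), ready(c), ready(e)}
2. swap(c,c)  →  {above(b), above(c), above(d), at(c), at(d), at(e), linked(a), on(c), on(d), ready(e)}
3. tag(d)  →  {above(b), above(c), above(d), at(c), at(d), at(e), linked(a), linked(d), on(c), on(d), ready(e)}

swap(d,a); swap(c,c); tag(d)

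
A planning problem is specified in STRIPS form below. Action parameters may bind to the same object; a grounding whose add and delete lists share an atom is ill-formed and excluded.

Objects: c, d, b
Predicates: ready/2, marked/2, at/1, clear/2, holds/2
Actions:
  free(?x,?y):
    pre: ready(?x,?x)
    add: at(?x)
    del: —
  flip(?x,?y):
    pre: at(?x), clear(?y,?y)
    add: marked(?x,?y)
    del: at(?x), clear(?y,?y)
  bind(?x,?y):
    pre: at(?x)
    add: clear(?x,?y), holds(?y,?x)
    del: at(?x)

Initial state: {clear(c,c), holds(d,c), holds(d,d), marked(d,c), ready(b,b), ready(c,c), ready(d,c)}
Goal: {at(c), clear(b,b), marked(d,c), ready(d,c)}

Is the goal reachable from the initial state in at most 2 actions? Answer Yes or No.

1. free(c,c)  →  {at(c), clear(c,c), holds(d,c), holds(d,d), marked(d,c), ready(b,b), ready(c,c), ready(d,c)}
2. free(b,c)  →  {at(b), at(c), clear(c,c), holds(d,c), holds(d,d), marked(d,c), ready(b,b), ready(c,c), ready(d,c)}
3. bind(b,b)  →  {at(c), clear(b,b), clear(c,c), holds(b,b), holds(d,c), holds(d,d), marked(d,c), ready(b,b), ready(c,c), ready(d,c)}
optimal plan length = 3; 3 > 2

No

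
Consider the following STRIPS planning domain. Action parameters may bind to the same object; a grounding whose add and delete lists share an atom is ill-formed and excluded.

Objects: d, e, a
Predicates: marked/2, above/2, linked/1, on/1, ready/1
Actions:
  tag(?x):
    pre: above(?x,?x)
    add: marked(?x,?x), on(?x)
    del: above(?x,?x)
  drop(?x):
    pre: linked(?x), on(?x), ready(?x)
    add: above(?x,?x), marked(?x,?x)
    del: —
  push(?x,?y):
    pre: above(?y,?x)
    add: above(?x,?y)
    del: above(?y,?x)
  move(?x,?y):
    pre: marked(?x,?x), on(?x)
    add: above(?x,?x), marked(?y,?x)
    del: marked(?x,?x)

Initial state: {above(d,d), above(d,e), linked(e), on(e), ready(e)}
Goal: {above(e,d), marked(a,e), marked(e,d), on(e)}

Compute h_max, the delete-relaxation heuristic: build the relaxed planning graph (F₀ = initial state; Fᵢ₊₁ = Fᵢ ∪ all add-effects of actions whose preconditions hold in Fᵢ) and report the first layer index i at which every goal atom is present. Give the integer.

F0 = init (5 atoms)
F1 = F0 ∪ {above(e,d), above(e,e), marked(d,d), marked(e,e), on(d)}  (10 atoms)
F2 = F1 ∪ {marked(a,d), marked(a,e), marked(d,e), marked(e,d)}  (14 atoms)
goal ⊆ F2  ⇒  h_max = 2

2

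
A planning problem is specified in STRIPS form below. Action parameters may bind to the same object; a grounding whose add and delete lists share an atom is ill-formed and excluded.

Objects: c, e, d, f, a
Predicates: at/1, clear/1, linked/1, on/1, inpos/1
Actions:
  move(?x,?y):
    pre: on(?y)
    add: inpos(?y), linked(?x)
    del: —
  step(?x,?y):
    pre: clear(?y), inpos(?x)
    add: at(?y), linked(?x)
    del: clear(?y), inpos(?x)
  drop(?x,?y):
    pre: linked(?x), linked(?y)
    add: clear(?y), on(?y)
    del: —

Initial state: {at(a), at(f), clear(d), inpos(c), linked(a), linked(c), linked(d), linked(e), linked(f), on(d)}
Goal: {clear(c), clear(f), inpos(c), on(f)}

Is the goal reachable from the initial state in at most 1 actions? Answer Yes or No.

1. drop(c,c)  →  {at(a), at(f), clear(c), clear(d), inpos(c), linked(a), linked(c), linked(d), linked(e), linked(f), on(c), on(d)}
2. drop(c,f)  →  {at(a), at(f), clear(c), clear(d), clear(f), inpos(c), linked(a), linked(c), linked(d), linked(e), linked(f), on(c), on(d), on(f)}
optimal plan length = 2; 2 > 1

No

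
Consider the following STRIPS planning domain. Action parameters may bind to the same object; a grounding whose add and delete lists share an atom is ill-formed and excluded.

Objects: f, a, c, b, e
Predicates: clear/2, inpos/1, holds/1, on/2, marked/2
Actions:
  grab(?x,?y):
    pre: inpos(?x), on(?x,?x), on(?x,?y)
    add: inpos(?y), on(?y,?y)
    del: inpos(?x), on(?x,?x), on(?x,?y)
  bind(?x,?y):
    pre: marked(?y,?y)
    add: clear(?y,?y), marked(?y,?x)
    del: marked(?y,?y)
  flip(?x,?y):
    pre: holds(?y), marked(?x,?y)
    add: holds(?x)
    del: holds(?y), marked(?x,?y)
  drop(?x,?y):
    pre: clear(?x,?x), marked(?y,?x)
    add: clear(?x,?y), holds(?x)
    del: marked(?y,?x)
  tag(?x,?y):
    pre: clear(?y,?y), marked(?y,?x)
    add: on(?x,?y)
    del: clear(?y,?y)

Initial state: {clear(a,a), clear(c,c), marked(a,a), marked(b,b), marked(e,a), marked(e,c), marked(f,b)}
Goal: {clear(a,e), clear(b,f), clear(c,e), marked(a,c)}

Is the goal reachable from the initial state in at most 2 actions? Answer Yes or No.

1. bind(f,b)  →  {clear(a,a), clear(b,b), clear(c,c), marked(a,a), marked(b,f), marked(e,a), marked(e,c), marked(f,b)}
2. bind(c,a)  →  {clear(a,a), clear(b,b), clear(c,c), marked(a,c), marked(b,f), marked(e,a), marked(e,c), marked(f,b)}
3. drop(a,e)  →  {clear(a,a), clear(a,e), clear(b,b), clear(c,c), holds(a), marked(a,c), marked(b,f), marked(e,c), marked(f,b)}
4. drop(c,e)  →  {clear(a,a), clear(a,e), clear(b,b), clear(c,c), clear(c,e), holds(a), holds(c), marked(a,c), marked(b,f), marked(f,b)}
5. drop(b,f)  →  {clear(a,a), clear(a,e), clear(b,b), clear(b,f), clear(c,c), clear(c,e), holds(a), holds(b), holds(c), marked(a,c), marked(b,f)}
optimal plan length = 5; 5 > 2

No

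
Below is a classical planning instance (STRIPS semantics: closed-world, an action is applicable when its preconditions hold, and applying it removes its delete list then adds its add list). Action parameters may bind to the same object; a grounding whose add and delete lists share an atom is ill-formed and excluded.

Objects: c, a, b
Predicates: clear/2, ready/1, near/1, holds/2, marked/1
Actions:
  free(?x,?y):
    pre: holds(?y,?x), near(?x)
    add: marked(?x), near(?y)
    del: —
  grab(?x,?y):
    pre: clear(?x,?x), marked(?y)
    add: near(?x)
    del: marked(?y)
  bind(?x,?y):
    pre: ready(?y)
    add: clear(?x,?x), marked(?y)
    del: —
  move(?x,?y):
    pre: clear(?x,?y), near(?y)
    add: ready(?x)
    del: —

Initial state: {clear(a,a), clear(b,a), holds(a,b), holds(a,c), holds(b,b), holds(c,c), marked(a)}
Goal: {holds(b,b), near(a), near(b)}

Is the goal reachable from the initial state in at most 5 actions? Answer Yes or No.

Yes

1. grab(a,a)  →  {clear(a,a), clear(b,a), holds(a,b), holds(a,c), holds(b,b), holds(c,c), near(a)}
2. move(a,a)  →  {clear(a,a), clear(b,a), holds(a,b), holds(a,c), holds(b,b), holds(c,c), near(a), ready(a)}
3. bind(b,a)  →  {clear(a,a), clear(b,a), clear(b,b), holds(a,b), holds(a,c), holds(b,b), holds(c,c), marked(a), near(a), ready(a)}
4. grab(b,a)  →  {clear(a,a), clear(b,a), clear(b,b), holds(a,b), holds(a,c), holds(b,b), holds(c,c), near(a), near(b), ready(a)}
optimal plan length = 4; 4 ≤ 5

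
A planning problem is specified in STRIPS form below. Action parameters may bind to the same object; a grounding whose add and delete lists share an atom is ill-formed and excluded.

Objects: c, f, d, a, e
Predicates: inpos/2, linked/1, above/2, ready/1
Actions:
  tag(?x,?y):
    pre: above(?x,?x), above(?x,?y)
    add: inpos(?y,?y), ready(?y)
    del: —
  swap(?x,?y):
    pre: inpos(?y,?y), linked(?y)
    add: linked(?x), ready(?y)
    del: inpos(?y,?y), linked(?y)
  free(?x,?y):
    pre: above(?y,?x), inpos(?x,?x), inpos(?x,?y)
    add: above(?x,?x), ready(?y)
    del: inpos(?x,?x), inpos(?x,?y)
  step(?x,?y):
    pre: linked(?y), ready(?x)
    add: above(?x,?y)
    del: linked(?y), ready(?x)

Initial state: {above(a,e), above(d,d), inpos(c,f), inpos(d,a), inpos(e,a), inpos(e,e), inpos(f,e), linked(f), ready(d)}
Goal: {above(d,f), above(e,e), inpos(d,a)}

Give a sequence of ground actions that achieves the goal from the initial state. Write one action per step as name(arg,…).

free(e,a); step(d,f)

1. free(e,a)  →  {above(a,e), above(d,d), above(e,e), inpos(c,f), inpos(d,a), inpos(f,e), linked(f), ready(a), ready(d)}
2. step(d,f)  →  {above(a,e), above(d,d), above(d,f), above(e,e), inpos(c,f), inpos(d,a), inpos(f,e), ready(a)}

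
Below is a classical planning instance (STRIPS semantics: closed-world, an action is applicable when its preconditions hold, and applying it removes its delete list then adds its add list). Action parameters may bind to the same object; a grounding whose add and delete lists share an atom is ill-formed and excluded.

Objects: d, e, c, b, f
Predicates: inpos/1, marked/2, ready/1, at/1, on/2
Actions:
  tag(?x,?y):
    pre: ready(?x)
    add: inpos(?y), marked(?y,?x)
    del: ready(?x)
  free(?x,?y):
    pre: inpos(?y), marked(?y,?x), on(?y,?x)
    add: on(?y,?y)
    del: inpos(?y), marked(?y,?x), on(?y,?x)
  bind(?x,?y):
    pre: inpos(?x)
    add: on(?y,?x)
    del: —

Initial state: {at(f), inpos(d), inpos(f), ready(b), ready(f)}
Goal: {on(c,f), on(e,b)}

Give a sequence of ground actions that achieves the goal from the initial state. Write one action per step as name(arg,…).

tag(b,b); bind(b,e); bind(f,c)

1. tag(b,b)  →  {at(f), inpos(b), inpos(d), inpos(f), marked(b,b), ready(f)}
2. bind(b,e)  →  {at(f), inpos(b), inpos(d), inpos(f), marked(b,b), on(e,b), ready(f)}
3. bind(f,c)  →  {at(f), inpos(b), inpos(d), inpos(f), marked(b,b), on(c,f), on(e,b), ready(f)}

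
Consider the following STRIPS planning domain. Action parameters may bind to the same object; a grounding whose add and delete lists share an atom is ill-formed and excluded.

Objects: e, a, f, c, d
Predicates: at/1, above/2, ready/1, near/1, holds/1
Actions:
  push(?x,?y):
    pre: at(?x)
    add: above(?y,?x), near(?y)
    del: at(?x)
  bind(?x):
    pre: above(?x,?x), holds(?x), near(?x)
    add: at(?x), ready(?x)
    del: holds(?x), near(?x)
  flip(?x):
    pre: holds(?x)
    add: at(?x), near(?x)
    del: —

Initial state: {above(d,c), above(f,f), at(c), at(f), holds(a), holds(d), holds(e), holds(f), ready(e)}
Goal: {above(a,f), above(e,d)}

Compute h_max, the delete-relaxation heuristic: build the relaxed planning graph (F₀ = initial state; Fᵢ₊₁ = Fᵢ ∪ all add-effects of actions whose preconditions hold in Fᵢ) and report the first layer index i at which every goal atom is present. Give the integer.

F0 = init (9 atoms)
F1 = F0 ∪ {above(a,c), above(a,f), above(c,c), above(c,f), above(d,f), above(e,c), above(e,f), above(f,c), at(a), at(d), at(e), near(a), near(c), near(d), near(e), near(f)}  (25 atoms)
F2 = F1 ∪ {above(a,a), above(a,d), above(a,e), above(c,a), above(c,d), above(c,e), above(d,a), above(d,d), above(d,e), above(e,a), above(e,d), above(e,e), above(f,a), above(f,d), above(f,e), ready(f)}  (41 atoms)
goal ⊆ F2  ⇒  h_max = 2

2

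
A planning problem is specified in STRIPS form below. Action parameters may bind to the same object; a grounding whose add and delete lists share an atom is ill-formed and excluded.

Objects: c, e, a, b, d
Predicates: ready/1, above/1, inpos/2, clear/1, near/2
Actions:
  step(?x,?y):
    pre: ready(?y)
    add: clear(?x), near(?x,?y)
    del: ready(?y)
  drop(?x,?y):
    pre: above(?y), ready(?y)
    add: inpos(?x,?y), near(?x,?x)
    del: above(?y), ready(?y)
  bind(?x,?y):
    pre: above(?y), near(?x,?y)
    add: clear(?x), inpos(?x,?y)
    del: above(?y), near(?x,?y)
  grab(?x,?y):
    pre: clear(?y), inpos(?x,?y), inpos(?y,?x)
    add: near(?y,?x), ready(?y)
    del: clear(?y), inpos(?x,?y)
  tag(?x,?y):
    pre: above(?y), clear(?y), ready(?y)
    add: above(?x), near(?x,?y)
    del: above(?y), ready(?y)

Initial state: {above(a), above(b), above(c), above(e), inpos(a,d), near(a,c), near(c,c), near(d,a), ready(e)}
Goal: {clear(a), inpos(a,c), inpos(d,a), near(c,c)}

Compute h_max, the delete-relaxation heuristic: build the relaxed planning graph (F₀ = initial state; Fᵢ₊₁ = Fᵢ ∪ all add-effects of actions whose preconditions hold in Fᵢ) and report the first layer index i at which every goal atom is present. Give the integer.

1

F0 = init (9 atoms)
F1 = F0 ∪ {clear(a), clear(b), clear(c), clear(d), clear(e), inpos(a,c), inpos(a,e), inpos(b,e), inpos(c,c), inpos(c,e), inpos(d,a), inpos(d,e), inpos(e,e), near(a,a), near(a,e), near(b,b), near(b,e), near(c,e), near(d,d), near(d,e), near(e,e)}  (30 atoms)
goal ⊆ F1  ⇒  h_max = 1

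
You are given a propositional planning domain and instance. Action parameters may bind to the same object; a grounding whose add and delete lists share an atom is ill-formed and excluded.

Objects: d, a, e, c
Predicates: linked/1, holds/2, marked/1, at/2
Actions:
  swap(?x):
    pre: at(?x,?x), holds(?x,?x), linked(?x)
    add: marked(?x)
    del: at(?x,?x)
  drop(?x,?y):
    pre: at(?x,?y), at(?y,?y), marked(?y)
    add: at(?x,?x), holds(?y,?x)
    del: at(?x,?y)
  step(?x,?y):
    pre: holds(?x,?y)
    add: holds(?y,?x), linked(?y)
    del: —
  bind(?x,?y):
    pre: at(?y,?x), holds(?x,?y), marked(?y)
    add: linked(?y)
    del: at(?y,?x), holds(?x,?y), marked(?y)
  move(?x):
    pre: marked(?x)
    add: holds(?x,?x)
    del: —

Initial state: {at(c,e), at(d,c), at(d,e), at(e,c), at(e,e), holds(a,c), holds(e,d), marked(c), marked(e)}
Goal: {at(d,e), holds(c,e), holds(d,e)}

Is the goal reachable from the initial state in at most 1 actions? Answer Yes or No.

No

1. drop(c,e)  →  {at(c,c), at(d,c), at(d,e), at(e,c), at(e,e), holds(a,c), holds(e,c), holds(e,d), marked(c), marked(e)}
2. drop(e,c)  →  {at(c,c), at(d,c), at(d,e), at(e,e), holds(a,c), holds(c,e), holds(e,c), holds(e,d), marked(c), marked(e)}
3. step(e,d)  →  {at(c,c), at(d,c), at(d,e), at(e,e), holds(a,c), holds(c,e), holds(d,e), holds(e,c), holds(e,d), linked(d), marked(c), marked(e)}
optimal plan length = 3; 3 > 1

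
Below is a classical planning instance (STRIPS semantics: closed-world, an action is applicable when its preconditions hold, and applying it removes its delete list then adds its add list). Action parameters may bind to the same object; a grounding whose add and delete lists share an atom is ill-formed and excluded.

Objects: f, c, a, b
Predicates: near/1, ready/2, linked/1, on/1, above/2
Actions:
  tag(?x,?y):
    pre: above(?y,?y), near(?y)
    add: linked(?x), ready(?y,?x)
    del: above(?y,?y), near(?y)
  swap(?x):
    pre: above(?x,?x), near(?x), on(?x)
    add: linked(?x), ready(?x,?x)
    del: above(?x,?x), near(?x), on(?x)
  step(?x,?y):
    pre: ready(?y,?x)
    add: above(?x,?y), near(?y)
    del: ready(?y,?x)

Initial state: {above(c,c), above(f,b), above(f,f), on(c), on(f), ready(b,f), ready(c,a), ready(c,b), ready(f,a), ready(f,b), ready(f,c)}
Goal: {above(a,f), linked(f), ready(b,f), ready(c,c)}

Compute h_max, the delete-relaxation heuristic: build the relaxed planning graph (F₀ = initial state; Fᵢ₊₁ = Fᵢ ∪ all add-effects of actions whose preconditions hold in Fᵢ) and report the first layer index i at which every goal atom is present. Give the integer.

2

F0 = init (11 atoms)
F1 = F0 ∪ {above(a,c), above(a,f), above(b,c), above(b,f), above(c,f), near(b), near(c), near(f)}  (19 atoms)
F2 = F1 ∪ {linked(a), linked(b), linked(c), linked(f), ready(c,c), ready(c,f), ready(f,f)}  (26 atoms)
goal ⊆ F2  ⇒  h_max = 2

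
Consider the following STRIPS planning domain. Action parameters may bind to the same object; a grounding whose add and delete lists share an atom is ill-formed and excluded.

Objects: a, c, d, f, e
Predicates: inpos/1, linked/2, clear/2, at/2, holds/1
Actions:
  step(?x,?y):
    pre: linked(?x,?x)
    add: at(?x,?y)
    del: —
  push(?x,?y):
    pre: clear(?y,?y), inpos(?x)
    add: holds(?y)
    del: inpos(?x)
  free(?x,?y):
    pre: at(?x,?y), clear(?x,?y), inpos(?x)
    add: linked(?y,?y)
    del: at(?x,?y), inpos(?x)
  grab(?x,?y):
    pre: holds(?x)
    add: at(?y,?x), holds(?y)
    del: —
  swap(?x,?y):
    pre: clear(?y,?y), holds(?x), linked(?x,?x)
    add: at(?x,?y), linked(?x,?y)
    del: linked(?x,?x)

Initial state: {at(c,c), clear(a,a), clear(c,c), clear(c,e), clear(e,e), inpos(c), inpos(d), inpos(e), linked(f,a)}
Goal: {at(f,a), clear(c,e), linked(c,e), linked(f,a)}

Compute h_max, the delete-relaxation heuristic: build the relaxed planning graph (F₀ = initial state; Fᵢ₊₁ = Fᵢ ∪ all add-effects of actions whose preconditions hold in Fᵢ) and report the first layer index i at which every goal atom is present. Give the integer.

2

F0 = init (9 atoms)
F1 = F0 ∪ {holds(a), holds(c), holds(e), linked(c,c)}  (13 atoms)
F2 = F1 ∪ {at(a,a), at(a,c), at(a,e), at(c,a), at(c,d), at(c,e), at(c,f), at(d,a), at(d,c), at(d,e), at(e,a), at(e,c), at(e,e), at(f,a), at(f,c), at(f,e), holds(d), holds(f), linked(c,a), linked(c,e)}  (33 atoms)
goal ⊆ F2  ⇒  h_max = 2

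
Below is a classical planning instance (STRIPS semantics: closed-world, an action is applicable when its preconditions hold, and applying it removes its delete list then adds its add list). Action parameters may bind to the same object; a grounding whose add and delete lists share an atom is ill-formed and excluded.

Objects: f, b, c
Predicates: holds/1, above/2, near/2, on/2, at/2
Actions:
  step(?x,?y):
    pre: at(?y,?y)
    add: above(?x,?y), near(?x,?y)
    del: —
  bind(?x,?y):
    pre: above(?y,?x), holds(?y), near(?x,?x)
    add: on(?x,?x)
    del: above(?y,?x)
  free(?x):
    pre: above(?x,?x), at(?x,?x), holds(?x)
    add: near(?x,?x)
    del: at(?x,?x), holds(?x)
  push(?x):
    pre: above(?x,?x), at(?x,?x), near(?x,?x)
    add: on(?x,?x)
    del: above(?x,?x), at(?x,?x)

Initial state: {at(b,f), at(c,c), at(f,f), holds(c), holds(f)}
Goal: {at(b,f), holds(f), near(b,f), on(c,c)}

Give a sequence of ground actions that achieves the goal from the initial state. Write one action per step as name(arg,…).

1. step(b,f)  →  {above(b,f), at(b,f), at(c,c), at(f,f), holds(c), holds(f), near(b,f)}
2. step(c,c)  →  {above(b,f), above(c,c), at(b,f), at(c,c), at(f,f), holds(c), holds(f), near(b,f), near(c,c)}
3. bind(c,c)  →  {above(b,f), at(b,f), at(c,c), at(f,f), holds(c), holds(f), near(b,f), near(c,c), on(c,c)}

step(b,f); step(c,c); bind(c,c)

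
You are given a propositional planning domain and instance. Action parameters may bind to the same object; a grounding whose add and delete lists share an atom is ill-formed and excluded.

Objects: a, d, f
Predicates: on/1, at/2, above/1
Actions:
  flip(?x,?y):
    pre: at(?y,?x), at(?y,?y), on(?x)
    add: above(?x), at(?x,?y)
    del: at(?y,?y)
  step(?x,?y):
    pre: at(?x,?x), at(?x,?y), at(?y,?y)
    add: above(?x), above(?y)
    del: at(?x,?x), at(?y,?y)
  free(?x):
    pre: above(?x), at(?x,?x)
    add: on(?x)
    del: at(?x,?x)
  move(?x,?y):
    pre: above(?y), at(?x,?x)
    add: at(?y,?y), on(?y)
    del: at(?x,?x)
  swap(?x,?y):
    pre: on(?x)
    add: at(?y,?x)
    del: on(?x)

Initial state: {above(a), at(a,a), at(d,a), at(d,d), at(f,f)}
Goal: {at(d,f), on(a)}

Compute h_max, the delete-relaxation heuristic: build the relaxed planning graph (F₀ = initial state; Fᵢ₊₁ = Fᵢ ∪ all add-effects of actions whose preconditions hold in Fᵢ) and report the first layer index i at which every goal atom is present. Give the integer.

3

F0 = init (5 atoms)
F1 = F0 ∪ {above(d), above(f), on(a)}  (8 atoms)
F2 = F1 ∪ {at(a,d), at(f,a), on(d), on(f)}  (12 atoms)
F3 = F2 ∪ {at(a,f), at(d,f), at(f,d)}  (15 atoms)
goal ⊆ F3  ⇒  h_max = 3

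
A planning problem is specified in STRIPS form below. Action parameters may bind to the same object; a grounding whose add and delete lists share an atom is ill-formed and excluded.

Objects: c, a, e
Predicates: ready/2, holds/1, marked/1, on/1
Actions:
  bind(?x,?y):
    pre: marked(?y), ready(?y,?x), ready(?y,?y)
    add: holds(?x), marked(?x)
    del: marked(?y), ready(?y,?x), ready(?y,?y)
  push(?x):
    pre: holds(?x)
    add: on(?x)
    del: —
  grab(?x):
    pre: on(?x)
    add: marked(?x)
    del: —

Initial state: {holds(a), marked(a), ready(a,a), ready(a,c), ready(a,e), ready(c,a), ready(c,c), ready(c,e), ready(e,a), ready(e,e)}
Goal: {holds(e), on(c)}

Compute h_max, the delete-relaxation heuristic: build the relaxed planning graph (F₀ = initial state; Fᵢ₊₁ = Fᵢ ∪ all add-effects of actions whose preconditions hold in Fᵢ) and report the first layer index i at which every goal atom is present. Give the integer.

2

F0 = init (10 atoms)
F1 = F0 ∪ {holds(c), holds(e), marked(c), marked(e), on(a)}  (15 atoms)
F2 = F1 ∪ {on(c), on(e)}  (17 atoms)
goal ⊆ F2  ⇒  h_max = 2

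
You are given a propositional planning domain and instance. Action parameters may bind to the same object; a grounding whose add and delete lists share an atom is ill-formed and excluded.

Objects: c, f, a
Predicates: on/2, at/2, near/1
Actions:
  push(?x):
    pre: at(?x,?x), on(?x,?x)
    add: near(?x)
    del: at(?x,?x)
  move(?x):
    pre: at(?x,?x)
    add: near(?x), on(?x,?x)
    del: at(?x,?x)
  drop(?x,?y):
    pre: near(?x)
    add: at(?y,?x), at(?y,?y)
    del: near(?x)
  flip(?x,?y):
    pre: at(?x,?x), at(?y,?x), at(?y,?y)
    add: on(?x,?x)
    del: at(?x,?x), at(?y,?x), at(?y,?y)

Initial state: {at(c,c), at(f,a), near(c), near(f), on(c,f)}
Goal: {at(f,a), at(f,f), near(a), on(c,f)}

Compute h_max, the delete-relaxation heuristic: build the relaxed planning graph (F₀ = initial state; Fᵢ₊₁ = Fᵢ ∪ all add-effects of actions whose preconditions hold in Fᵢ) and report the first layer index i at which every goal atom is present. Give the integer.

2

F0 = init (5 atoms)
F1 = F0 ∪ {at(a,a), at(a,c), at(a,f), at(c,f), at(f,c), at(f,f), on(c,c)}  (12 atoms)
F2 = F1 ∪ {near(a), on(a,a), on(f,f)}  (15 atoms)
goal ⊆ F2  ⇒  h_max = 2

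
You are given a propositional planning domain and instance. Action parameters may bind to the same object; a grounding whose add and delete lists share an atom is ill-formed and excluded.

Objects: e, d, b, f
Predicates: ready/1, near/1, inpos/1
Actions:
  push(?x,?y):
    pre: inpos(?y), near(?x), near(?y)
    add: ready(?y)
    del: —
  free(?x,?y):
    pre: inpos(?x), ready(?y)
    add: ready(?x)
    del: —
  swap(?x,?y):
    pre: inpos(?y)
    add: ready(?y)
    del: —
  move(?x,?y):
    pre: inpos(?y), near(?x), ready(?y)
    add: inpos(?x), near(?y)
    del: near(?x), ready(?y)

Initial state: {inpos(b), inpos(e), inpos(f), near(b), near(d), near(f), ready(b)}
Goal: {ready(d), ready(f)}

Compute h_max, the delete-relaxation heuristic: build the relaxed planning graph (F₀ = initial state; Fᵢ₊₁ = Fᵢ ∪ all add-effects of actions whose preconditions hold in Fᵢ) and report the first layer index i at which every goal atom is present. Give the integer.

2

F0 = init (7 atoms)
F1 = F0 ∪ {inpos(d), ready(e), ready(f)}  (10 atoms)
F2 = F1 ∪ {near(e), ready(d)}  (12 atoms)
goal ⊆ F2  ⇒  h_max = 2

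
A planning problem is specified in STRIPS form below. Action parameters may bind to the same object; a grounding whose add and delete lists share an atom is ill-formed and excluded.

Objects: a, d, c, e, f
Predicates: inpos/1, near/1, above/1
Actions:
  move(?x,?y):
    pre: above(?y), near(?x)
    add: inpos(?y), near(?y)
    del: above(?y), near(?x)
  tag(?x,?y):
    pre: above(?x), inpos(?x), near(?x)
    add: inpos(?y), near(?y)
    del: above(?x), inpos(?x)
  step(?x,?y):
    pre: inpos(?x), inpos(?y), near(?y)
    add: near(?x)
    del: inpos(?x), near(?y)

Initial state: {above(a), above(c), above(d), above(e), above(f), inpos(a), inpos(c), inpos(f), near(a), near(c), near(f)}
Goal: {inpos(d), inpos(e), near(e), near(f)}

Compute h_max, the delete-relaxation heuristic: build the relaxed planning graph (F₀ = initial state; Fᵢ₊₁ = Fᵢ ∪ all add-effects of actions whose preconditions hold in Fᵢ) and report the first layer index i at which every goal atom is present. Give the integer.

1

F0 = init (11 atoms)
F1 = F0 ∪ {inpos(d), inpos(e), near(d), near(e)}  (15 atoms)
goal ⊆ F1  ⇒  h_max = 1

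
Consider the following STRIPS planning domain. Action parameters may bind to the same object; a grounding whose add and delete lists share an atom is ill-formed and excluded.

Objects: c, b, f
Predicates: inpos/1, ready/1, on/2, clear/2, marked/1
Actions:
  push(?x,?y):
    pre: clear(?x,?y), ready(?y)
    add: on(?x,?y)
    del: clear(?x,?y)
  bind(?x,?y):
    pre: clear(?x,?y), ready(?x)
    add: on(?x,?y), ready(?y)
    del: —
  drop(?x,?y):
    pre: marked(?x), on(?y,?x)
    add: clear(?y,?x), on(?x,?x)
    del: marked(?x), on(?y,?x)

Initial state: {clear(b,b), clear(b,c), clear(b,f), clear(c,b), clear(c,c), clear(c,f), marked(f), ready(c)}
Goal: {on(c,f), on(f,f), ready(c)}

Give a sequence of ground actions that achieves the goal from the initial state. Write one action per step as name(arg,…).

bind(c,f); push(b,f); drop(f,b)

1. bind(c,f)  →  {clear(b,b), clear(b,c), clear(b,f), clear(c,b), clear(c,c), clear(c,f), marked(f), on(c,f), ready(c), ready(f)}
2. push(b,f)  →  {clear(b,b), clear(b,c), clear(c,b), clear(c,c), clear(c,f), marked(f), on(b,f), on(c,f), ready(c), ready(f)}
3. drop(f,b)  →  {clear(b,b), clear(b,c), clear(b,f), clear(c,b), clear(c,c), clear(c,f), on(c,f), on(f,f), ready(c), ready(f)}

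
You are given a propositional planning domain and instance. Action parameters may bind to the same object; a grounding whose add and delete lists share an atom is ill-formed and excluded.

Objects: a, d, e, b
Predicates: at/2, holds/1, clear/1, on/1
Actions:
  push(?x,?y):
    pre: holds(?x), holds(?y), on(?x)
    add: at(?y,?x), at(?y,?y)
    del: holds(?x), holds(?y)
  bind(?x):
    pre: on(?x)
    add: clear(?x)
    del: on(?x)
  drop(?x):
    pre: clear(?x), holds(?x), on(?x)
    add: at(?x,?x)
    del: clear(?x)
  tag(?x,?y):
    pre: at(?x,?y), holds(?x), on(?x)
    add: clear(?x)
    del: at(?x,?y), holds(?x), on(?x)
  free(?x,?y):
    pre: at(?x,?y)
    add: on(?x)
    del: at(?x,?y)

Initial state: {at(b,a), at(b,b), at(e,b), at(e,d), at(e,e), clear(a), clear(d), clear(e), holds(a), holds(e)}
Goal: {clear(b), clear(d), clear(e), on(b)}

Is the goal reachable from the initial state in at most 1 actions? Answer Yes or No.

No

1. free(b,a)  →  {at(b,b), at(e,b), at(e,d), at(e,e), clear(a), clear(d), clear(e), holds(a), holds(e), on(b)}
2. bind(b)  →  {at(b,b), at(e,b), at(e,d), at(e,e), clear(a), clear(b), clear(d), clear(e), holds(a), holds(e)}
3. free(b,b)  →  {at(e,b), at(e,d), at(e,e), clear(a), clear(b), clear(d), clear(e), holds(a), holds(e), on(b)}
optimal plan length = 3; 3 > 1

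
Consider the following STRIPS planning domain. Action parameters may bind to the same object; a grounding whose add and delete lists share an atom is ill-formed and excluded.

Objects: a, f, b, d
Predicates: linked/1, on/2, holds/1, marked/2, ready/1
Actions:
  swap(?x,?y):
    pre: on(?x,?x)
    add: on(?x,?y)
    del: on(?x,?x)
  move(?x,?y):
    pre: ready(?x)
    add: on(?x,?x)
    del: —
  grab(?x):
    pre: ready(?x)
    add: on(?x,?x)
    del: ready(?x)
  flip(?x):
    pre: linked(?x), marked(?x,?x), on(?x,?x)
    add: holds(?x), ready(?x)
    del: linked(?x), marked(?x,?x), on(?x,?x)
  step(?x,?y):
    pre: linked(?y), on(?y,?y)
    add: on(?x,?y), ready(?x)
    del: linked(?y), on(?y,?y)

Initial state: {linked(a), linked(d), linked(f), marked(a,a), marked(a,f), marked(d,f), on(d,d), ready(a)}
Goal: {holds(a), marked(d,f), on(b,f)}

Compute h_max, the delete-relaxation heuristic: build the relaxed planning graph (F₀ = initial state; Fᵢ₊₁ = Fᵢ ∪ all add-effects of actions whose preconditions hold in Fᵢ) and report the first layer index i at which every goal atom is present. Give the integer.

F0 = init (8 atoms)
F1 = F0 ∪ {on(a,a), on(a,d), on(b,d), on(d,a), on(d,b), on(d,f), on(f,d), ready(b), ready(f)}  (17 atoms)
F2 = F1 ∪ {holds(a), on(a,b), on(a,f), on(b,a), on(b,b), on(f,a), on(f,f), ready(d)}  (25 atoms)
F3 = F2 ∪ {on(b,f), on(f,b)}  (27 atoms)
goal ⊆ F3  ⇒  h_max = 3

3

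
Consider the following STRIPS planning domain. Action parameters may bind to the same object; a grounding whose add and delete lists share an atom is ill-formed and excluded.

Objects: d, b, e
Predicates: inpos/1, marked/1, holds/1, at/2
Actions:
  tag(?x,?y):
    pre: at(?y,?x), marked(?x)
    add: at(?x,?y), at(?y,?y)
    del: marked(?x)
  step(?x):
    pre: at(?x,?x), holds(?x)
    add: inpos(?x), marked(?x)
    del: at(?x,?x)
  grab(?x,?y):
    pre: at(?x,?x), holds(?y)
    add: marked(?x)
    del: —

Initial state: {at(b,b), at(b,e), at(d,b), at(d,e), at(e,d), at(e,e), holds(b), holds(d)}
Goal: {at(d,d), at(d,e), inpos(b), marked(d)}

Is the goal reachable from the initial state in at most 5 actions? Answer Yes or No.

1. step(b)  →  {at(b,e), at(d,b), at(d,e), at(e,d), at(e,e), holds(b), holds(d), inpos(b), marked(b)}
2. tag(b,d)  →  {at(b,d), at(b,e), at(d,b), at(d,d), at(d,e), at(e,d), at(e,e), holds(b), holds(d), inpos(b)}
3. grab(d,d)  →  {at(b,d), at(b,e), at(d,b), at(d,d), at(d,e), at(e,d), at(e,e), holds(b), holds(d), inpos(b), marked(d)}
optimal plan length = 3; 3 ≤ 5

Yes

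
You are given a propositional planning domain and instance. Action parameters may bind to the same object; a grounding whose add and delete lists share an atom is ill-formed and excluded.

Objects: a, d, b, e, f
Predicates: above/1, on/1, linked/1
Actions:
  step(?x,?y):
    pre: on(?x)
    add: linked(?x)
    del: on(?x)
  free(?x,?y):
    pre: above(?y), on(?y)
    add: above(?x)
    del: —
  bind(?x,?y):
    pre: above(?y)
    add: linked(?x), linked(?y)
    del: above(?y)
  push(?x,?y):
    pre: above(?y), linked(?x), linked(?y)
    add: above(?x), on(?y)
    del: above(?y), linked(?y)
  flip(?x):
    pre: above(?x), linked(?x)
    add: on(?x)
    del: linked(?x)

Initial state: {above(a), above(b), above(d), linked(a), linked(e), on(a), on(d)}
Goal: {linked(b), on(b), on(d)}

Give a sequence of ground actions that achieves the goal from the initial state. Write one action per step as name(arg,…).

1. bind(b,a)  →  {above(b), above(d), linked(a), linked(b), linked(e), on(a), on(d)}
2. push(a,b)  →  {above(a), above(d), linked(a), linked(e), on(a), on(b), on(d)}
3. bind(b,a)  →  {above(d), linked(a), linked(b), linked(e), on(a), on(b), on(d)}

bind(b,a); push(a,b); bind(b,a)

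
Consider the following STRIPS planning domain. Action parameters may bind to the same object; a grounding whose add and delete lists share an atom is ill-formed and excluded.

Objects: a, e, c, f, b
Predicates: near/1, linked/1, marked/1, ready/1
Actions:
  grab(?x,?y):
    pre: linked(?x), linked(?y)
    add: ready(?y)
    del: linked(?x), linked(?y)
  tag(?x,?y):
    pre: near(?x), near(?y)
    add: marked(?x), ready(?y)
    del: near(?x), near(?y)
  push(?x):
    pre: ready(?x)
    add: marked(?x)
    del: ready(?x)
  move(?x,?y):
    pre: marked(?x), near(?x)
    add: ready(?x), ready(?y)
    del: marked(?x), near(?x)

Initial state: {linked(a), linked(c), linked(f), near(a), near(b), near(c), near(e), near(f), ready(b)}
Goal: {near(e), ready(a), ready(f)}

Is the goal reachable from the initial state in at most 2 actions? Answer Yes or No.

Yes

1. grab(a,a)  →  {linked(c), linked(f), near(a), near(b), near(c), near(e), near(f), ready(a), ready(b)}
2. grab(c,f)  →  {near(a), near(b), near(c), near(e), near(f), ready(a), ready(b), ready(f)}
optimal plan length = 2; 2 ≤ 2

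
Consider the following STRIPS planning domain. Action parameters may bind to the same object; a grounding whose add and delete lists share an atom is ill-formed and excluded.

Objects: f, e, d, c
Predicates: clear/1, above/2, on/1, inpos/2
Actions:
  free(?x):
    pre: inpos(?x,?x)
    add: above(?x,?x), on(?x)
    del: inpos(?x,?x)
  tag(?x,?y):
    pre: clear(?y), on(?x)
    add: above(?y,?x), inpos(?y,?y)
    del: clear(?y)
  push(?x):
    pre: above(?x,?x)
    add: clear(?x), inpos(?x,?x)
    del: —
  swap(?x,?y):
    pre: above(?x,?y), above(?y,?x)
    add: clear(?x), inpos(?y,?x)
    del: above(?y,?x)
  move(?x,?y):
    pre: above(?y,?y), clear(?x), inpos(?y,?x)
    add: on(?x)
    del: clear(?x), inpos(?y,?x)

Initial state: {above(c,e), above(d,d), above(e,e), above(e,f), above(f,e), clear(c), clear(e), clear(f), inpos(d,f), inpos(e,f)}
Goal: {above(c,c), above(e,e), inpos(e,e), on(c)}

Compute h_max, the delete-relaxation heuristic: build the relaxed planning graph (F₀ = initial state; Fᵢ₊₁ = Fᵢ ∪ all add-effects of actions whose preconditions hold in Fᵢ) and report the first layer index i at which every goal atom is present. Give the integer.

F0 = init (10 atoms)
F1 = F0 ∪ {clear(d), inpos(d,d), inpos(e,e), inpos(f,e), on(f)}  (15 atoms)
F2 = F1 ∪ {above(c,f), above(d,f), above(f,f), inpos(c,c), inpos(f,f), on(d), on(e)}  (22 atoms)
F3 = F2 ∪ {above(c,c), above(c,d), above(d,e), above(e,d), above(f,d), on(c)}  (28 atoms)
goal ⊆ F3  ⇒  h_max = 3

3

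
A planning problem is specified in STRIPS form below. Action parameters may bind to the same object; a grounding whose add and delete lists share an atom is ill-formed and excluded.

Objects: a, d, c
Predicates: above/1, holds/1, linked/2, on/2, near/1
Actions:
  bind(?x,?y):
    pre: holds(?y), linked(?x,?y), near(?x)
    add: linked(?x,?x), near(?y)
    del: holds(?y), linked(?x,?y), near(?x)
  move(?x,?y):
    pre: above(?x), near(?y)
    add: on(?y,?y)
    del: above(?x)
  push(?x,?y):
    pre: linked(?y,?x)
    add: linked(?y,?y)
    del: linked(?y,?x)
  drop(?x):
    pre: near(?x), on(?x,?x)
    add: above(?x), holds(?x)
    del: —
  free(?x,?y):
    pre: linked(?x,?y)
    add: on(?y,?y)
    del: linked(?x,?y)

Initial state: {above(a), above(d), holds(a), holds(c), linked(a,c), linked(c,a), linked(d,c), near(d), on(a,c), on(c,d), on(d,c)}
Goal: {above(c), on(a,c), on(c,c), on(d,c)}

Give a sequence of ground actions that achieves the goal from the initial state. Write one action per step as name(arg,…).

1. bind(d,c)  →  {above(a), above(d), holds(a), linked(a,c), linked(c,a), linked(d,d), near(c), on(a,c), on(c,d), on(d,c)}
2. move(a,c)  →  {above(d), holds(a), linked(a,c), linked(c,a), linked(d,d), near(c), on(a,c), on(c,c), on(c,d), on(d,c)}
3. drop(c)  →  {above(c), above(d), holds(a), holds(c), linked(a,c), linked(c,a), linked(d,d), near(c), on(a,c), on(c,c), on(c,d), on(d,c)}

bind(d,c); move(a,c); drop(c)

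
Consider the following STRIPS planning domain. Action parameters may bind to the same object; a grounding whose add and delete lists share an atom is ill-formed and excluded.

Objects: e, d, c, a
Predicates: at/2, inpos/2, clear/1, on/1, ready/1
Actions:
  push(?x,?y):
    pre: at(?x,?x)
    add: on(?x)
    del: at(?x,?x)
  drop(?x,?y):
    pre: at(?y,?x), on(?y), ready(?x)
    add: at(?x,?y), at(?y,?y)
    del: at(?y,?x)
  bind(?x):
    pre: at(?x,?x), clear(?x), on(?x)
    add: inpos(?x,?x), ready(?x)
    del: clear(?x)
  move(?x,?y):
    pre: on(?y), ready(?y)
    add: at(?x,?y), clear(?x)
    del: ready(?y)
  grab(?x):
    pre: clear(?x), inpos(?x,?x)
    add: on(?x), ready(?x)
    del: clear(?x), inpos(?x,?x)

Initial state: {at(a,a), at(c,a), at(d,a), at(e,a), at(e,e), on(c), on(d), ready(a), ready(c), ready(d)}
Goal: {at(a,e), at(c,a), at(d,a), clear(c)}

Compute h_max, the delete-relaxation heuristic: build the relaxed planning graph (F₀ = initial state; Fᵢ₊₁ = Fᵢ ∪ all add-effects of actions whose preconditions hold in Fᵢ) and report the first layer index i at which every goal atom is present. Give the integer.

2

F0 = init (10 atoms)
F1 = F0 ∪ {at(a,c), at(a,d), at(c,c), at(c,d), at(d,c), at(d,d), at(e,c), at(e,d), clear(a), clear(c), clear(d), clear(e), on(a), on(e)}  (24 atoms)
F2 = F1 ∪ {at(a,e), at(c,e), at(d,e), inpos(a,a), inpos(c,c), inpos(d,d), inpos(e,e), ready(e)}  (32 atoms)
goal ⊆ F2  ⇒  h_max = 2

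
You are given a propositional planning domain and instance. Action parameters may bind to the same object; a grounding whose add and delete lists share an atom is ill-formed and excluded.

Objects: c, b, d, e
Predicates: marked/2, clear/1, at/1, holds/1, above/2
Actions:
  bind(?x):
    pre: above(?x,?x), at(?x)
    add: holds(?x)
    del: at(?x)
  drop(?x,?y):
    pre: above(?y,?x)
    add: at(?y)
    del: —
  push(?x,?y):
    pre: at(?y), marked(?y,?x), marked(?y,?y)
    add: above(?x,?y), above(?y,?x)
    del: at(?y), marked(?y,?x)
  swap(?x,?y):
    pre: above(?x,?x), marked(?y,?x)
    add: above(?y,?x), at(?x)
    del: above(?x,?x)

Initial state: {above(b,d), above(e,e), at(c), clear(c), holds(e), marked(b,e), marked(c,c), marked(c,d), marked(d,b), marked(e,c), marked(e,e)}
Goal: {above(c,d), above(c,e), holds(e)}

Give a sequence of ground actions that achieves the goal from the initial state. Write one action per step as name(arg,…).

drop(e,e); push(c,e); push(d,c)

1. drop(e,e)  →  {above(b,d), above(e,e), at(c), at(e), clear(c), holds(e), marked(b,e), marked(c,c), marked(c,d), marked(d,b), marked(e,c), marked(e,e)}
2. push(c,e)  →  {above(b,d), above(c,e), above(e,c), above(e,e), at(c), clear(c), holds(e), marked(b,e), marked(c,c), marked(c,d), marked(d,b), marked(e,e)}
3. push(d,c)  →  {above(b,d), above(c,d), above(c,e), above(d,c), above(e,c), above(e,e), clear(c), holds(e), marked(b,e), marked(c,c), marked(d,b), marked(e,e)}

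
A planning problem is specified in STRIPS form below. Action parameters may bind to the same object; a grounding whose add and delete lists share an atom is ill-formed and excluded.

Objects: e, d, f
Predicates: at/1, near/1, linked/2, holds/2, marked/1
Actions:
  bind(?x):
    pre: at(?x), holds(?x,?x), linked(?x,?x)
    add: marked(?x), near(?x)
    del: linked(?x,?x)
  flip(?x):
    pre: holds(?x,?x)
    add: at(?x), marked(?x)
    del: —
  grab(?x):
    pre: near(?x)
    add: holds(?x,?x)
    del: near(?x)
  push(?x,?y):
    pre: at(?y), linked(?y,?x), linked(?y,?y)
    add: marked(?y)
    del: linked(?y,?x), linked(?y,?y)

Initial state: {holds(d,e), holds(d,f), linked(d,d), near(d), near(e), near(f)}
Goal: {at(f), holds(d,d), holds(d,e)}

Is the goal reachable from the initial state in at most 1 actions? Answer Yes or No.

1. grab(d)  →  {holds(d,d), holds(d,e), holds(d,f), linked(d,d), near(e), near(f)}
2. grab(f)  →  {holds(d,d), holds(d,e), holds(d,f), holds(f,f), linked(d,d), near(e)}
3. flip(f)  →  {at(f), holds(d,d), holds(d,e), holds(d,f), holds(f,f), linked(d,d), marked(f), near(e)}
optimal plan length = 3; 3 > 1

No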